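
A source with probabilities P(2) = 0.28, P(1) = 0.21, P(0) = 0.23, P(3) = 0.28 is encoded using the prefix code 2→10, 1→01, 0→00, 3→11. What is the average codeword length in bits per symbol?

2 bits/symbol

L̄ = Σ pᵢ·ℓᵢ = 0.28·2 + 0.21·2 + 0.23·2 + 0.28·2 = 2 bits/symbol.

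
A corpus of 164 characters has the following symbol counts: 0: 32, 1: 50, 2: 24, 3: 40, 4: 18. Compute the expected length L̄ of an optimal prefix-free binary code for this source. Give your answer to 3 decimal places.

2.256 bits/symbol

Probabilities are the counts divided by 164.
Repeatedly combine the two least-probable nodes; the expected code length is the sum of the merged weights.
merge 9/82 + 6/41 → 21/82
merge 8/41 + 10/41 → 18/41
merge 21/82 + 25/82 → 23/41
merge 18/41 + 23/41 → 1
L = 21/82 + 18/41 + 23/41 + 1 = 185/82 ≈ 2.256 bits/symbol.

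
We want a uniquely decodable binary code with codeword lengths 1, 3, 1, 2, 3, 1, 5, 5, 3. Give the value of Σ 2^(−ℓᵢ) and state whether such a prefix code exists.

2.1875; no

With common denominator 2^5 = 32: Σ 2^(−ℓᵢ) = 16/32 + 4/32 + 16/32 + 8/32 + 4/32 + 16/32 + 1/32 + 1/32 + 4/32 = 70/32 = 2.1875.
Kraft's inequality requires Σ ≤ 1; here Σ = 2.1875 > 1, so no such prefix code exists.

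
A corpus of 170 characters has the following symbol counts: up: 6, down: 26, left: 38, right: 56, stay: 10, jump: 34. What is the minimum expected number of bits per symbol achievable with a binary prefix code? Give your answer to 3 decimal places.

Probabilities are the counts divided by 170.
Repeatedly combine the two least-probable nodes; the expected code length is the sum of the merged weights.
merge 3/85 + 1/17 → 8/85
merge 8/85 + 13/85 → 21/85
merge 1/5 + 19/85 → 36/85
merge 21/85 + 28/85 → 49/85
merge 36/85 + 49/85 → 1
L = 8/85 + 21/85 + 36/85 + 49/85 + 1 = 199/85 ≈ 2.341 bits/symbol.

2.341 bits/symbol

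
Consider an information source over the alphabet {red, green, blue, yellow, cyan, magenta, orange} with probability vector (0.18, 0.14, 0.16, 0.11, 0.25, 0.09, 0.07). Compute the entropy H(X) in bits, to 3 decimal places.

2.697 bits

H = −Σ pᵢ log₂ pᵢ.
−0.18·log₂(0.18) = 0.4453
−0.14·log₂(0.14) = 0.3971
−0.16·log₂(0.16) = 0.4230
−0.11·log₂(0.11) = 0.3503
−0.25·log₂(0.25) = 0.5000
−0.09·log₂(0.09) = 0.3127
−0.07·log₂(0.07) = 0.2686
Sum ≈ 2.6969 → 2.697 bits.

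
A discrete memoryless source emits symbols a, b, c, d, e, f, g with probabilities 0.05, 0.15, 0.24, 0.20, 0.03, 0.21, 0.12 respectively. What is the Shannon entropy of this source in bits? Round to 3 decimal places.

2.577 bits

H = −Σ pᵢ log₂ pᵢ.
−0.05·log₂(0.05) = 0.2161
−0.15·log₂(0.15) = 0.4105
−0.24·log₂(0.24) = 0.4941
−0.20·log₂(0.20) = 0.4644
−0.03·log₂(0.03) = 0.1518
−0.21·log₂(0.21) = 0.4728
−0.12·log₂(0.12) = 0.3671
Sum ≈ 2.5768 → 2.577 bits.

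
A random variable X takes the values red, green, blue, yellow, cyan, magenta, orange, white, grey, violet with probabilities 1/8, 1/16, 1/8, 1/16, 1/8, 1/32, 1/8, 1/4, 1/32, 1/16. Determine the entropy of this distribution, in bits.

3.0625 bits

Each probability is a power of 1/2, so log₂(1/p) is an integer.
H = Σ p·log₂(1/p) = 1/8·3 + 1/16·4 + 1/8·3 + 1/16·4 + 1/8·3 + 1/32·5 + 1/8·3 + 1/4·2 + 1/32·5 + 1/16·4 = 3.0625 bits.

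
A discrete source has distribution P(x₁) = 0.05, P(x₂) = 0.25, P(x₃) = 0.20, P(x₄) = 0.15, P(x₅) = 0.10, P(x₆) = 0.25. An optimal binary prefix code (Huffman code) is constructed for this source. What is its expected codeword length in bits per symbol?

2.45 bits/symbol

Repeatedly combine the two least-probable nodes; the expected code length is the sum of the merged weights.
merge 1/20 + 1/10 → 3/20
merge 3/20 + 3/20 → 3/10
merge 1/5 + 1/4 → 9/20
merge 1/4 + 3/10 → 11/20
merge 9/20 + 11/20 → 1
L = 3/20 + 3/10 + 9/20 + 11/20 + 1 = 49/20 = 2.45 bits/symbol.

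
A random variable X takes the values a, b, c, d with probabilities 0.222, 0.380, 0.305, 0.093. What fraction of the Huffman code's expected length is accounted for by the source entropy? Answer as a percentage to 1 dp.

95.8%

Entropy H = −Σ p log₂ p ≈ 1.8537 bits.
Huffman merges: 93/1000+111/500→63/200; 61/200+63/200→31/50; 19/50+31/50→1. L = 387/200 ≈ 1.9350.
Efficiency = H/L = 1.8537/1.9350 = 95.8%.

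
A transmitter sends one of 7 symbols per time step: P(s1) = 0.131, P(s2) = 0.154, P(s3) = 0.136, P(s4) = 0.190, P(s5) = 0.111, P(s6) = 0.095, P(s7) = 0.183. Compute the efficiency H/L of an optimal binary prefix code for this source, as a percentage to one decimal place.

98.6%

Entropy H = −Σ p log₂ p ≈ 2.7695 bits.
Huffman merges: 19/200+111/1000→103/500; 131/1000+17/125→267/1000; 77/500+183/1000→337/1000; 19/100+103/500→99/250; 267/1000+337/1000→151/250; 99/250+151/250→1. L = 281/100 ≈ 2.8100.
Efficiency = H/L = 2.7695/2.8100 = 98.6%.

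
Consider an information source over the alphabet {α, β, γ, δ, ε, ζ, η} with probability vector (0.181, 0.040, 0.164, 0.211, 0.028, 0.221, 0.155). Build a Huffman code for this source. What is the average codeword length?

2.636 bits/symbol

Repeatedly combine the two least-probable nodes; the expected code length is the sum of the merged weights.
merge 7/250 + 1/25 → 17/250
merge 17/250 + 31/200 → 223/1000
merge 41/250 + 181/1000 → 69/200
merge 211/1000 + 221/1000 → 54/125
merge 223/1000 + 69/200 → 71/125
merge 54/125 + 71/125 → 1
L = 17/250 + 223/1000 + 69/200 + 54/125 + 71/125 + 1 = 659/250 = 2.636 bits/symbol.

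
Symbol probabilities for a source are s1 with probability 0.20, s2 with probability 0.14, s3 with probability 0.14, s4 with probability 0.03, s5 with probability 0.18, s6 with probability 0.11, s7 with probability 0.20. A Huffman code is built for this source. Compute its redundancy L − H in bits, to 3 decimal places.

0.070 bits

Entropy H = −Σ p log₂ p ≈ 2.6704 bits.
Huffman merges: 3/100+11/100→7/50; 7/50+7/50→7/25; 7/50+9/50→8/25; 1/5+1/5→2/5; 7/25+8/25→3/5; 2/5+3/5→1. L = 137/50 ≈ 2.7400.
L − H = 2.7400 − 2.6704 = 0.070 bits.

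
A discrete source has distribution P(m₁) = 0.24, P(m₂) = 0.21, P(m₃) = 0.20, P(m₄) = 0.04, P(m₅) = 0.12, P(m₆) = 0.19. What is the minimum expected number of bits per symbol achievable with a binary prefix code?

2.51 bits/symbol

Repeatedly combine the two least-probable nodes; the expected code length is the sum of the merged weights.
merge 1/25 + 3/25 → 4/25
merge 4/25 + 19/100 → 7/20
merge 1/5 + 21/100 → 41/100
merge 6/25 + 7/20 → 59/100
merge 41/100 + 59/100 → 1
L = 4/25 + 7/20 + 41/100 + 59/100 + 1 = 251/100 = 2.51 bits/symbol.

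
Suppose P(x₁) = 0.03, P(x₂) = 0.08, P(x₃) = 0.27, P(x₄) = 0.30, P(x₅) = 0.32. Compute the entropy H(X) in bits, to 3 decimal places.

2.000 bits

H = −Σ pᵢ log₂ pᵢ.
−0.03·log₂(0.03) = 0.1518
−0.08·log₂(0.08) = 0.2915
−0.27·log₂(0.27) = 0.5100
−0.30·log₂(0.30) = 0.5211
−0.32·log₂(0.32) = 0.5260
Sum ≈ 2.0004 → 2.000 bits.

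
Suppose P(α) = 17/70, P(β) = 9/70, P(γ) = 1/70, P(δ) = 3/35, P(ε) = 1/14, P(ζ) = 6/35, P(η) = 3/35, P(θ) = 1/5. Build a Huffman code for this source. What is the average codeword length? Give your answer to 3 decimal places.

2.814 bits/symbol

Repeatedly combine the two least-probable nodes; the expected code length is the sum of the merged weights.
merge 1/70 + 1/14 → 3/35
merge 3/35 + 3/35 → 6/35
merge 3/35 + 9/70 → 3/14
merge 6/35 + 6/35 → 12/35
merge 1/5 + 3/14 → 29/70
merge 17/70 + 12/35 → 41/70
merge 29/70 + 41/70 → 1
L = 3/35 + 6/35 + 3/14 + 12/35 + 29/70 + 41/70 + 1 = 197/70 ≈ 2.814 bits/symbol.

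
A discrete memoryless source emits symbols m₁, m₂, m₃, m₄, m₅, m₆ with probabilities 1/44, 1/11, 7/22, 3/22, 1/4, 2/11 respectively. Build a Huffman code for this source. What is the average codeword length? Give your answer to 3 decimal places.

Repeatedly combine the two least-probable nodes; the expected code length is the sum of the merged weights.
merge 1/44 + 1/11 → 5/44
merge 5/44 + 3/22 → 1/4
merge 2/11 + 1/4 → 19/44
merge 1/4 + 7/22 → 25/44
merge 19/44 + 25/44 → 1
L = 5/44 + 1/4 + 19/44 + 25/44 + 1 = 26/11 ≈ 2.364 bits/symbol.

2.364 bits/symbol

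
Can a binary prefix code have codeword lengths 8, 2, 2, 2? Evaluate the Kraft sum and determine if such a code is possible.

With common denominator 2^8 = 256: Σ 2^(−ℓᵢ) = 1/256 + 64/256 + 64/256 + 64/256 = 193/256 = 0.75390625.
Kraft's inequality requires Σ ≤ 1; here Σ = 0.75390625 ≤ 1, so such a prefix code exists.

0.75390625; yes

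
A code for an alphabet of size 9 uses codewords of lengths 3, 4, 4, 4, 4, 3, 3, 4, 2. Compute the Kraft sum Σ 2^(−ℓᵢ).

With common denominator 2^4 = 16: Σ 2^(−ℓᵢ) = 2/16 + 1/16 + 1/16 + 1/16 + 1/16 + 2/16 + 2/16 + 1/16 + 4/16 = 15/16 = 0.9375.

0.9375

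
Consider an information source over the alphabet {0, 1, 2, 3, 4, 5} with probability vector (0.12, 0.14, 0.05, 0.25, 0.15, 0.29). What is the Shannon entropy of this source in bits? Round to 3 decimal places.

H = −Σ pᵢ log₂ pᵢ.
−0.12·log₂(0.12) = 0.3671
−0.14·log₂(0.14) = 0.3971
−0.05·log₂(0.05) = 0.2161
−0.25·log₂(0.25) = 0.5000
−0.15·log₂(0.15) = 0.4105
−0.29·log₂(0.29) = 0.5179
Sum ≈ 2.4087 → 2.409 bits.

2.409 bits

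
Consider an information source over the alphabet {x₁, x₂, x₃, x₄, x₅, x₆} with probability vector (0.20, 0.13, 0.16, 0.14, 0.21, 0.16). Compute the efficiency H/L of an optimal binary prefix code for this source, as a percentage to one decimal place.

Entropy H = −Σ p log₂ p ≈ 2.5630 bits.
Huffman merges: 13/100+7/50→27/100; 4/25+4/25→8/25; 1/5+21/100→41/100; 27/100+8/25→59/100; 41/100+59/100→1. L = 259/100 ≈ 2.5900.
Efficiency = H/L = 2.5630/2.5900 = 99.0%.

99.0%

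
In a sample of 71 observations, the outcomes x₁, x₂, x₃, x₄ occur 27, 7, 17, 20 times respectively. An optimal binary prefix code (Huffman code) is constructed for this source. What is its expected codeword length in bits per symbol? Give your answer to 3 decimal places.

Probabilities are the counts divided by 71.
Repeatedly combine the two least-probable nodes; the expected code length is the sum of the merged weights.
merge 7/71 + 17/71 → 24/71
merge 20/71 + 24/71 → 44/71
merge 27/71 + 44/71 → 1
L = 24/71 + 44/71 + 1 = 139/71 ≈ 1.958 bits/symbol.

1.958 bits/symbol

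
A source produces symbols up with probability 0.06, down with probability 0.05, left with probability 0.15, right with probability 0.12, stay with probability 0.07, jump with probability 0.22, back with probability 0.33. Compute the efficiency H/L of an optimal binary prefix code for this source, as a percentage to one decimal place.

Entropy H = −Σ p log₂ p ≈ 2.5142 bits.
Huffman merges: 1/20+3/50→11/100; 7/100+11/100→9/50; 3/25+3/20→27/100; 9/50+11/50→2/5; 27/100+33/100→3/5; 2/5+3/5→1. L = 64/25 ≈ 2.5600.
Efficiency = H/L = 2.5142/2.5600 = 98.2%.

98.2%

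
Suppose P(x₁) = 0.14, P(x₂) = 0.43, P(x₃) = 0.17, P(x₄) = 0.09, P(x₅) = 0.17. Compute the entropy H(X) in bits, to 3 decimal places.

H = −Σ pᵢ log₂ pᵢ.
−0.14·log₂(0.14) = 0.3971
−0.43·log₂(0.43) = 0.5236
−0.17·log₂(0.17) = 0.4346
−0.09·log₂(0.09) = 0.3127
−0.17·log₂(0.17) = 0.4346
Sum ≈ 2.1025 → 2.103 bits.

2.103 bits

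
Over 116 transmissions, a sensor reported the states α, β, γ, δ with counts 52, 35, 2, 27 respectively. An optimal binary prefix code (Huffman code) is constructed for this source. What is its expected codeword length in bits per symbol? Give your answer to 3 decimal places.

Probabilities are the counts divided by 116.
Repeatedly combine the two least-probable nodes; the expected code length is the sum of the merged weights.
merge 1/58 + 27/116 → 1/4
merge 1/4 + 35/116 → 16/29
merge 13/29 + 16/29 → 1
L = 1/4 + 16/29 + 1 = 209/116 ≈ 1.802 bits/symbol.

1.802 bits/symbol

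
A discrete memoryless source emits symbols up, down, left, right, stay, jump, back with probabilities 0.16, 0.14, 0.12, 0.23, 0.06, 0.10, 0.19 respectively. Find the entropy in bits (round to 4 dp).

2.7058 bits

H = −Σ pᵢ log₂ pᵢ.
−0.16·log₂(0.16) = 0.4230
−0.14·log₂(0.14) = 0.3971
−0.12·log₂(0.12) = 0.3671
−0.23·log₂(0.23) = 0.4877
−0.06·log₂(0.06) = 0.2435
−0.10·log₂(0.10) = 0.3322
−0.19·log₂(0.19) = 0.4552
Sum ≈ 2.7058 → 2.7058 bits.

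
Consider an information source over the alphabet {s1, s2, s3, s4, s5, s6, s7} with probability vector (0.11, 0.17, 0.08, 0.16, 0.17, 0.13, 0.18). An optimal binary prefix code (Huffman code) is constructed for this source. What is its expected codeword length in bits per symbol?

Repeatedly combine the two least-probable nodes; the expected code length is the sum of the merged weights.
merge 2/25 + 11/100 → 19/100
merge 13/100 + 4/25 → 29/100
merge 17/100 + 17/100 → 17/50
merge 9/50 + 19/100 → 37/100
merge 29/100 + 17/50 → 63/100
merge 37/100 + 63/100 → 1
L = 19/100 + 29/100 + 17/50 + 37/100 + 63/100 + 1 = 141/50 = 2.82 bits/symbol.

2.82 bits/symbol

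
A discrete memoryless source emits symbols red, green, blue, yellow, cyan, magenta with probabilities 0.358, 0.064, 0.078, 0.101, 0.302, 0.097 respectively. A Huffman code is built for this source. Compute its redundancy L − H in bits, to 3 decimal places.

Entropy H = −Σ p log₂ p ≈ 2.2536 bits.
Huffman merges: 8/125+39/500→71/500; 97/1000+101/1000→99/500; 71/500+99/500→17/50; 151/500+17/50→321/500; 179/500+321/500→1. L = 1161/500 ≈ 2.3220.
L − H = 2.3220 − 2.2536 = 0.068 bits.

0.068 bits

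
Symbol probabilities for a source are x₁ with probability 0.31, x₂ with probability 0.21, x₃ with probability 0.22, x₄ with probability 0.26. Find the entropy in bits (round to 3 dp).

H = −Σ pᵢ log₂ pᵢ.
−0.31·log₂(0.31) = 0.5238
−0.21·log₂(0.21) = 0.4728
−0.22·log₂(0.22) = 0.4806
−0.26·log₂(0.26) = 0.5053
Sum ≈ 1.9825 → 1.982 bits.

1.982 bits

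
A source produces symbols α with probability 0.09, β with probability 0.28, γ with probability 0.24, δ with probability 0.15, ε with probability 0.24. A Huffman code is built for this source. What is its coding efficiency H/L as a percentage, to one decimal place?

99.4%

Entropy H = −Σ p log₂ p ≈ 2.2257 bits.
Huffman merges: 9/100+3/20→6/25; 6/25+6/25→12/25; 6/25+7/25→13/25; 12/25+13/25→1. L = 56/25 ≈ 2.2400.
Efficiency = H/L = 2.2257/2.2400 = 99.4%.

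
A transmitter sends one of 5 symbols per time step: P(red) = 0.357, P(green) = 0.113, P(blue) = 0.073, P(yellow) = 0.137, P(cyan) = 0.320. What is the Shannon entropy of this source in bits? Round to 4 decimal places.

2.0805 bits

H = −Σ pᵢ log₂ pᵢ.
−0.357·log₂(0.357) = 0.5305
−0.113·log₂(0.113) = 0.3555
−0.073·log₂(0.073) = 0.2756
−0.137·log₂(0.137) = 0.3929
−0.320·log₂(0.320) = 0.5260
Sum ≈ 2.0805 → 2.0805 bits.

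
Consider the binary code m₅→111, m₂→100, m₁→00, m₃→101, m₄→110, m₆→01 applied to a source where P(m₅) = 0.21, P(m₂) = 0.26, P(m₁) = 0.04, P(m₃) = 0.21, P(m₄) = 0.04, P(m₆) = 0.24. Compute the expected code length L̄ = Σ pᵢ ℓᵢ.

L̄ = Σ pᵢ·ℓᵢ = 0.21·3 + 0.26·3 + 0.04·2 + 0.21·3 + 0.04·3 + 0.24·2 = 2.72 bits/symbol.

2.72 bits/symbol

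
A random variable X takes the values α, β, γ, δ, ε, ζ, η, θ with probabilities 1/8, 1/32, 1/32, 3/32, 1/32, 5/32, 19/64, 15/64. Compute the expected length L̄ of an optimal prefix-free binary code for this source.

Repeatedly combine the two least-probable nodes; the expected code length is the sum of the merged weights.
merge 1/32 + 1/32 → 1/16
merge 1/32 + 1/16 → 3/32
merge 3/32 + 3/32 → 3/16
merge 1/8 + 5/32 → 9/32
merge 3/16 + 15/64 → 27/64
merge 9/32 + 19/64 → 37/64
merge 27/64 + 37/64 → 1
L = 1/16 + 3/32 + 3/16 + 9/32 + 27/64 + 37/64 + 1 = 21/8 = 2.625 bits/symbol.

2.625 bits/symbol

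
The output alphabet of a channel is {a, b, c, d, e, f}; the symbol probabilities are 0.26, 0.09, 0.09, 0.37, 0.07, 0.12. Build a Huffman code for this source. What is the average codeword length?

Repeatedly combine the two least-probable nodes; the expected code length is the sum of the merged weights.
merge 7/100 + 9/100 → 4/25
merge 9/100 + 3/25 → 21/100
merge 4/25 + 21/100 → 37/100
merge 13/50 + 37/100 → 63/100
merge 37/100 + 63/100 → 1
L = 4/25 + 21/100 + 37/100 + 63/100 + 1 = 237/100 = 2.37 bits/symbol.

2.37 bits/symbol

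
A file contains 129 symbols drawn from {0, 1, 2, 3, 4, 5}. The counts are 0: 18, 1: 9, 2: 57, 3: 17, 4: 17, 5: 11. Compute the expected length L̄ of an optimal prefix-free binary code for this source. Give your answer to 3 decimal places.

2.271 bits/symbol

Probabilities are the counts divided by 129.
Repeatedly combine the two least-probable nodes; the expected code length is the sum of the merged weights.
merge 3/43 + 11/129 → 20/129
merge 17/129 + 17/129 → 34/129
merge 6/43 + 20/129 → 38/129
merge 34/129 + 38/129 → 24/43
merge 19/43 + 24/43 → 1
L = 20/129 + 34/129 + 38/129 + 24/43 + 1 = 293/129 ≈ 2.271 bits/symbol.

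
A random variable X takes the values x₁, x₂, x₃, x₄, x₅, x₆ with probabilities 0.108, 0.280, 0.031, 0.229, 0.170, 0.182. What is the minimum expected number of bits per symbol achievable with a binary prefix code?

Repeatedly combine the two least-probable nodes; the expected code length is the sum of the merged weights.
merge 31/1000 + 27/250 → 139/1000
merge 139/1000 + 17/100 → 309/1000
merge 91/500 + 229/1000 → 411/1000
merge 7/25 + 309/1000 → 589/1000
merge 411/1000 + 589/1000 → 1
L = 139/1000 + 309/1000 + 411/1000 + 589/1000 + 1 = 306/125 = 2.448 bits/symbol.

2.448 bits/symbol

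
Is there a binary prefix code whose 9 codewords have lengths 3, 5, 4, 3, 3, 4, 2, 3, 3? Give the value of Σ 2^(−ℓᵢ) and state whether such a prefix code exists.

With common denominator 2^5 = 32: Σ 2^(−ℓᵢ) = 4/32 + 1/32 + 2/32 + 4/32 + 4/32 + 2/32 + 8/32 + 4/32 + 4/32 = 33/32 = 1.03125.
Kraft's inequality requires Σ ≤ 1; here Σ = 1.03125 > 1, so no such prefix code exists.

1.03125; no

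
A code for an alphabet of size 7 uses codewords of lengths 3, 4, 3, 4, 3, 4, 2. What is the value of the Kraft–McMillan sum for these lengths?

0.8125

With common denominator 2^4 = 16: Σ 2^(−ℓᵢ) = 2/16 + 1/16 + 2/16 + 1/16 + 2/16 + 1/16 + 4/16 = 13/16 = 0.8125.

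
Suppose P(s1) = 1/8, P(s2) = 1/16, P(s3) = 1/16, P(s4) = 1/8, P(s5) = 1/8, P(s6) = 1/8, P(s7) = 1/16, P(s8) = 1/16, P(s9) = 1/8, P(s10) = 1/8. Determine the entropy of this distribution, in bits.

Each probability is a power of 1/2, so log₂(1/p) is an integer.
H = Σ p·log₂(1/p) = 1/8·3 + 1/16·4 + 1/16·4 + 1/8·3 + 1/8·3 + 1/8·3 + 1/16·4 + 1/16·4 + 1/8·3 + 1/8·3 = 3.25 bits.

3.25 bits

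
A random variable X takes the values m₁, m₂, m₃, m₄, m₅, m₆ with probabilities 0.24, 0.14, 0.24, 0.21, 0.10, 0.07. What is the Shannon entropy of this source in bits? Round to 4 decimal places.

H = −Σ pᵢ log₂ pᵢ.
−0.24·log₂(0.24) = 0.4941
−0.14·log₂(0.14) = 0.3971
−0.24·log₂(0.24) = 0.4941
−0.21·log₂(0.21) = 0.4728
−0.10·log₂(0.10) = 0.3322
−0.07·log₂(0.07) = 0.2686
Sum ≈ 2.4590 → 2.4590 bits.

2.4590 bits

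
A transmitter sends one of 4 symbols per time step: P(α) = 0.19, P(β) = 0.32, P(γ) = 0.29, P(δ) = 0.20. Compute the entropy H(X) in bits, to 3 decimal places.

1.964 bits

H = −Σ pᵢ log₂ pᵢ.
−0.19·log₂(0.19) = 0.4552
−0.32·log₂(0.32) = 0.5260
−0.29·log₂(0.29) = 0.5179
−0.20·log₂(0.20) = 0.4644
Sum ≈ 1.9635 → 1.964 bits.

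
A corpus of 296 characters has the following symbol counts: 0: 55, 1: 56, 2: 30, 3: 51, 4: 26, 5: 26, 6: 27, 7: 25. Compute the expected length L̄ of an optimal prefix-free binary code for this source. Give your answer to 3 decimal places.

2.976 bits/symbol

Probabilities are the counts divided by 296.
Repeatedly combine the two least-probable nodes; the expected code length is the sum of the merged weights.
merge 25/296 + 13/148 → 51/296
merge 13/148 + 27/296 → 53/296
merge 15/148 + 51/296 → 81/296
merge 51/296 + 53/296 → 13/37
merge 55/296 + 7/37 → 3/8
merge 81/296 + 13/37 → 5/8
merge 3/8 + 5/8 → 1
L = 51/296 + 53/296 + 81/296 + 13/37 + 3/8 + 5/8 + 1 = 881/296 ≈ 2.976 bits/symbol.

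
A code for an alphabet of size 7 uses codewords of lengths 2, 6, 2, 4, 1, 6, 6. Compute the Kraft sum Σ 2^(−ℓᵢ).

1.109375

With common denominator 2^6 = 64: Σ 2^(−ℓᵢ) = 16/64 + 1/64 + 16/64 + 4/64 + 32/64 + 1/64 + 1/64 = 71/64 = 1.109375.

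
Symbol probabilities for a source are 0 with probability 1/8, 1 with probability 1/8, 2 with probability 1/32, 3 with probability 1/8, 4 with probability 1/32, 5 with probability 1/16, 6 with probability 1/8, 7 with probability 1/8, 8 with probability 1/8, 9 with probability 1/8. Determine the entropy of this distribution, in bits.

3.1875 bits

Each probability is a power of 1/2, so log₂(1/p) is an integer.
H = Σ p·log₂(1/p) = 1/8·3 + 1/8·3 + 1/32·5 + 1/8·3 + 1/32·5 + 1/16·4 + 1/8·3 + 1/8·3 + 1/8·3 + 1/8·3 = 3.1875 bits.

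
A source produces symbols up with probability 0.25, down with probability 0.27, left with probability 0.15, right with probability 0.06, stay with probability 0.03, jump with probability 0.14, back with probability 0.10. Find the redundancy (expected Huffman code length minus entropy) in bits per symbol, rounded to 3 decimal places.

0.025 bits

Entropy H = −Σ p log₂ p ≈ 2.5452 bits.
Huffman merges: 3/100+3/50→9/100; 9/100+1/10→19/100; 7/50+3/20→29/100; 19/100+1/4→11/25; 27/100+29/100→14/25; 11/25+14/25→1. L = 257/100 ≈ 2.5700.
L − H = 2.5700 − 2.5452 = 0.025 bits.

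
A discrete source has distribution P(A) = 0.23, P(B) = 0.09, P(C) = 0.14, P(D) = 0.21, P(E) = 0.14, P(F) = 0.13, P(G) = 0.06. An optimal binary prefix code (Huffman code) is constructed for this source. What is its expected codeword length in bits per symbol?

2.71 bits/symbol

Repeatedly combine the two least-probable nodes; the expected code length is the sum of the merged weights.
merge 3/50 + 9/100 → 3/20
merge 13/100 + 7/50 → 27/100
merge 7/50 + 3/20 → 29/100
merge 21/100 + 23/100 → 11/25
merge 27/100 + 29/100 → 14/25
merge 11/25 + 14/25 → 1
L = 3/20 + 27/100 + 29/100 + 11/25 + 14/25 + 1 = 271/100 = 2.71 bits/symbol.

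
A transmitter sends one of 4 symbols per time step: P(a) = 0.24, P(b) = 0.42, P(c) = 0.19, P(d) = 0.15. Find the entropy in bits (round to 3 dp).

H = −Σ pᵢ log₂ pᵢ.
−0.24·log₂(0.24) = 0.4941
−0.42·log₂(0.42) = 0.5256
−0.19·log₂(0.19) = 0.4552
−0.15·log₂(0.15) = 0.4105
Sum ≈ 1.8856 → 1.886 bits.

1.886 bits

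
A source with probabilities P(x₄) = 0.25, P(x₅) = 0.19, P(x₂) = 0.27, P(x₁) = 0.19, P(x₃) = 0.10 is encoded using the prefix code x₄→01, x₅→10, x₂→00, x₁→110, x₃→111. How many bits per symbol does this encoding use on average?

2.29 bits/symbol

L̄ = Σ pᵢ·ℓᵢ = 0.25·2 + 0.19·2 + 0.27·2 + 0.19·3 + 0.10·3 = 2.29 bits/symbol.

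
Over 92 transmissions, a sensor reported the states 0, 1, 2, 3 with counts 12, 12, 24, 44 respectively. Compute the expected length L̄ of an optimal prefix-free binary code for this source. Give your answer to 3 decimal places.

Probabilities are the counts divided by 92.
Repeatedly combine the two least-probable nodes; the expected code length is the sum of the merged weights.
merge 3/23 + 3/23 → 6/23
merge 6/23 + 6/23 → 12/23
merge 11/23 + 12/23 → 1
L = 6/23 + 12/23 + 1 = 41/23 ≈ 1.783 bits/symbol.

1.783 bits/symbol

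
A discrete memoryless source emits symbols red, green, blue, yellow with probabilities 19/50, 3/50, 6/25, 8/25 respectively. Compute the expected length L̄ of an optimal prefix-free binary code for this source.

Repeatedly combine the two least-probable nodes; the expected code length is the sum of the merged weights.
merge 3/50 + 6/25 → 3/10
merge 3/10 + 8/25 → 31/50
merge 19/50 + 31/50 → 1
L = 3/10 + 31/50 + 1 = 48/25 = 1.92 bits/symbol.

1.92 bits/symbol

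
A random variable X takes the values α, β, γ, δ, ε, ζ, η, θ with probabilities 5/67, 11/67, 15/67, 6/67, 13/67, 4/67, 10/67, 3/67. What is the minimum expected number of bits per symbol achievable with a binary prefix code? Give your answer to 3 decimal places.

Repeatedly combine the two least-probable nodes; the expected code length is the sum of the merged weights.
merge 3/67 + 4/67 → 7/67
merge 5/67 + 6/67 → 11/67
merge 7/67 + 10/67 → 17/67
merge 11/67 + 11/67 → 22/67
merge 13/67 + 15/67 → 28/67
merge 17/67 + 22/67 → 39/67
merge 28/67 + 39/67 → 1
L = 7/67 + 11/67 + 17/67 + 22/67 + 28/67 + 39/67 + 1 = 191/67 ≈ 2.851 bits/symbol.

2.851 bits/symbol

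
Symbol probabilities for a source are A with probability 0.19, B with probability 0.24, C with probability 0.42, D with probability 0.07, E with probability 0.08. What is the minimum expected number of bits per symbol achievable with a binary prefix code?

2.07 bits/symbol

Repeatedly combine the two least-probable nodes; the expected code length is the sum of the merged weights.
merge 7/100 + 2/25 → 3/20
merge 3/20 + 19/100 → 17/50
merge 6/25 + 17/50 → 29/50
merge 21/50 + 29/50 → 1
L = 3/20 + 17/50 + 29/50 + 1 = 207/100 = 2.07 bits/symbol.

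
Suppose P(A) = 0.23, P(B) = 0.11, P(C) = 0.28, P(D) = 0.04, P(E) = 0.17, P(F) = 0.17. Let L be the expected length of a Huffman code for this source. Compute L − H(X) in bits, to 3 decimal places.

Entropy H = −Σ p log₂ p ≈ 2.4071 bits.
Huffman merges: 1/25+11/100→3/20; 3/20+17/100→8/25; 17/100+23/100→2/5; 7/25+8/25→3/5; 2/5+3/5→1. L = 247/100 ≈ 2.4700.
L − H = 2.4700 − 2.4071 = 0.063 bits.

0.063 bits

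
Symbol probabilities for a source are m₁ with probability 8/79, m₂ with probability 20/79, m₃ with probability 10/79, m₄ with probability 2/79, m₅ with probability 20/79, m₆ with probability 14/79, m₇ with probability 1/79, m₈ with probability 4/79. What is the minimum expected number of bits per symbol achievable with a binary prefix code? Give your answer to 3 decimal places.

2.620 bits/symbol

Repeatedly combine the two least-probable nodes; the expected code length is the sum of the merged weights.
merge 1/79 + 2/79 → 3/79
merge 3/79 + 4/79 → 7/79
merge 7/79 + 8/79 → 15/79
merge 10/79 + 14/79 → 24/79
merge 15/79 + 20/79 → 35/79
merge 20/79 + 24/79 → 44/79
merge 35/79 + 44/79 → 1
L = 3/79 + 7/79 + 15/79 + 24/79 + 35/79 + 44/79 + 1 = 207/79 ≈ 2.620 bits/symbol.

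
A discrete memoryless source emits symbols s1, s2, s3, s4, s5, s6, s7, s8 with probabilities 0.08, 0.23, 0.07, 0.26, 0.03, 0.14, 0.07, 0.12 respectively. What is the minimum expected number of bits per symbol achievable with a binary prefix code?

2.76 bits/symbol

Repeatedly combine the two least-probable nodes; the expected code length is the sum of the merged weights.
merge 3/100 + 7/100 → 1/10
merge 7/100 + 2/25 → 3/20
merge 1/10 + 3/25 → 11/50
merge 7/50 + 3/20 → 29/100
merge 11/50 + 23/100 → 9/20
merge 13/50 + 29/100 → 11/20
merge 9/20 + 11/20 → 1
L = 1/10 + 3/20 + 11/50 + 29/100 + 9/20 + 11/20 + 1 = 69/25 = 2.76 bits/symbol.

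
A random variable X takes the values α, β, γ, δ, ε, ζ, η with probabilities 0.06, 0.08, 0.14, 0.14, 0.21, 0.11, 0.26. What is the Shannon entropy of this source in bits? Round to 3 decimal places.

2.658 bits

H = −Σ pᵢ log₂ pᵢ.
−0.06·log₂(0.06) = 0.2435
−0.08·log₂(0.08) = 0.2915
−0.14·log₂(0.14) = 0.3971
−0.14·log₂(0.14) = 0.3971
−0.21·log₂(0.21) = 0.4728
−0.11·log₂(0.11) = 0.3503
−0.26·log₂(0.26) = 0.5053
Sum ≈ 2.6577 → 2.658 bits.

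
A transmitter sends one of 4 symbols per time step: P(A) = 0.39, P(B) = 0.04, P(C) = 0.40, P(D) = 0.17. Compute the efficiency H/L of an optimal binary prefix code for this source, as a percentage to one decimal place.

Entropy H = −Σ p log₂ p ≈ 1.6789 bits.
Huffman merges: 1/25+17/100→21/100; 21/100+39/100→3/5; 2/5+3/5→1. L = 181/100 ≈ 1.8100.
Efficiency = H/L = 1.6789/1.8100 = 92.8%.

92.8%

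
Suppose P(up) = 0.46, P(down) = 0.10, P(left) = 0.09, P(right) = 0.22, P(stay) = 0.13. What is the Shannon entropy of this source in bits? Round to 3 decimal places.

2.023 bits

H = −Σ pᵢ log₂ pᵢ.
−0.46·log₂(0.46) = 0.5153
−0.10·log₂(0.10) = 0.3322
−0.09·log₂(0.09) = 0.3127
−0.22·log₂(0.22) = 0.4806
−0.13·log₂(0.13) = 0.3826
Sum ≈ 2.0234 → 2.023 bits.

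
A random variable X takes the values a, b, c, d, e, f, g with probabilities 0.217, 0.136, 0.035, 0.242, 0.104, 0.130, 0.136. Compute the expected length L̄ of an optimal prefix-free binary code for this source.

Repeatedly combine the two least-probable nodes; the expected code length is the sum of the merged weights.
merge 7/200 + 13/125 → 139/1000
merge 13/100 + 17/125 → 133/500
merge 17/125 + 139/1000 → 11/40
merge 217/1000 + 121/500 → 459/1000
merge 133/500 + 11/40 → 541/1000
merge 459/1000 + 541/1000 → 1
L = 139/1000 + 133/500 + 11/40 + 459/1000 + 541/1000 + 1 = 67/25 = 2.68 bits/symbol.

2.68 bits/symbol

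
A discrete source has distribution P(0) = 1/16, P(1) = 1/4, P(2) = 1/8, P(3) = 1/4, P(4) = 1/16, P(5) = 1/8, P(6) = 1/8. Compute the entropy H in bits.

Each probability is a power of 1/2, so log₂(1/p) is an integer.
H = Σ p·log₂(1/p) = 1/16·4 + 1/4·2 + 1/8·3 + 1/4·2 + 1/16·4 + 1/8·3 + 1/8·3 = 2.625 bits.

2.625 bits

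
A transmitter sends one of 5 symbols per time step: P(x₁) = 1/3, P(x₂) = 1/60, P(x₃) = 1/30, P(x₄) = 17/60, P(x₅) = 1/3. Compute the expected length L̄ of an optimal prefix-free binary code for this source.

2.05 bits/symbol

Repeatedly combine the two least-probable nodes; the expected code length is the sum of the merged weights.
merge 1/60 + 1/30 → 1/20
merge 1/20 + 17/60 → 1/3
merge 1/3 + 1/3 → 2/3
merge 1/3 + 2/3 → 1
L = 1/20 + 1/3 + 2/3 + 1 = 41/20 = 2.05 bits/symbol.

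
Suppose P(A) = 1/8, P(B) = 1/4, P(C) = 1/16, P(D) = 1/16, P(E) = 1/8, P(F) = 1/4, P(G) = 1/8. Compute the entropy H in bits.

Each probability is a power of 1/2, so log₂(1/p) is an integer.
H = Σ p·log₂(1/p) = 1/8·3 + 1/4·2 + 1/16·4 + 1/16·4 + 1/8·3 + 1/4·2 + 1/8·3 = 2.625 bits.

2.625 bits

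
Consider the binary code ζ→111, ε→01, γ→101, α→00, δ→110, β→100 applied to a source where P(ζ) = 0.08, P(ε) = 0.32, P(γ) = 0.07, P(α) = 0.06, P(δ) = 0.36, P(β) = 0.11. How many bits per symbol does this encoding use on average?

2.62 bits/symbol

L̄ = Σ pᵢ·ℓᵢ = 0.08·3 + 0.32·2 + 0.07·3 + 0.06·2 + 0.36·3 + 0.11·3 = 2.62 bits/symbol.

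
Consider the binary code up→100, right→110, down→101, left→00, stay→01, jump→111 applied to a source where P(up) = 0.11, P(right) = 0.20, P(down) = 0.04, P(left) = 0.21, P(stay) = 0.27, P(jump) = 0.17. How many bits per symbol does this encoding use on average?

L̄ = Σ pᵢ·ℓᵢ = 0.11·3 + 0.20·3 + 0.04·3 + 0.21·2 + 0.27·2 + 0.17·3 = 2.52 bits/symbol.

2.52 bits/symbol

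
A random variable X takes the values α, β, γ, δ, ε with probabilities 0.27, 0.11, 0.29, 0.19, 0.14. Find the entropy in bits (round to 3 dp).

2.231 bits

H = −Σ pᵢ log₂ pᵢ.
−0.27·log₂(0.27) = 0.5100
−0.11·log₂(0.11) = 0.3503
−0.29·log₂(0.29) = 0.5179
−0.19·log₂(0.19) = 0.4552
−0.14·log₂(0.14) = 0.3971
Sum ≈ 2.2305 → 2.231 bits.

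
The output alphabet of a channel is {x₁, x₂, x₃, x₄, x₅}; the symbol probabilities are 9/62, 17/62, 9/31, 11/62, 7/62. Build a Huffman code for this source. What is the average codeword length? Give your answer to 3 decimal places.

Repeatedly combine the two least-probable nodes; the expected code length is the sum of the merged weights.
merge 7/62 + 9/62 → 8/31
merge 11/62 + 8/31 → 27/62
merge 17/62 + 9/31 → 35/62
merge 27/62 + 35/62 → 1
L = 8/31 + 27/62 + 35/62 + 1 = 70/31 ≈ 2.258 bits/symbol.

2.258 bits/symbol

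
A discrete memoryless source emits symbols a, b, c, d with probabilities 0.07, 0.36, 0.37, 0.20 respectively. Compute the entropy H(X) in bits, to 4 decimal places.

1.7943 bits

H = −Σ pᵢ log₂ pᵢ.
−0.07·log₂(0.07) = 0.2686
−0.36·log₂(0.36) = 0.5306
−0.37·log₂(0.37) = 0.5307
−0.20·log₂(0.20) = 0.4644
Sum ≈ 1.7943 → 1.7943 bits.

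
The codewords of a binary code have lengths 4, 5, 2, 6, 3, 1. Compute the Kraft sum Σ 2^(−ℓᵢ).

With common denominator 2^6 = 64: Σ 2^(−ℓᵢ) = 4/64 + 2/64 + 16/64 + 1/64 + 8/64 + 32/64 = 63/64 = 0.984375.

0.984375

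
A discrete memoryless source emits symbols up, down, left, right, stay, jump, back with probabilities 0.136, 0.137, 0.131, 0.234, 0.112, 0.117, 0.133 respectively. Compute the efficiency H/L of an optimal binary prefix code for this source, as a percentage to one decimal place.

99.8%

Entropy H = −Σ p log₂ p ≈ 2.7618 bits.
Huffman merges: 14/125+117/1000→229/1000; 131/1000+133/1000→33/125; 17/125+137/1000→273/1000; 229/1000+117/500→463/1000; 33/125+273/1000→537/1000; 463/1000+537/1000→1. L = 1383/500 ≈ 2.7660.
Efficiency = H/L = 2.7618/2.7660 = 99.8%.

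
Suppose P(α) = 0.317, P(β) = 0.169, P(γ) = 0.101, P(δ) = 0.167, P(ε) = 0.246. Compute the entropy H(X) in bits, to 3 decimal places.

2.222 bits

H = −Σ pᵢ log₂ pᵢ.
−0.317·log₂(0.317) = 0.5254
−0.169·log₂(0.169) = 0.4335
−0.101·log₂(0.101) = 0.3341
−0.167·log₂(0.167) = 0.4312
−0.246·log₂(0.246) = 0.4977
Sum ≈ 2.2219 → 2.222 bits.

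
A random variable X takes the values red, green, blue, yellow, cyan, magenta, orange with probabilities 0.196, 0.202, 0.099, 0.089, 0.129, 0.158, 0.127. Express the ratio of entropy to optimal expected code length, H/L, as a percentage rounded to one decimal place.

98.5%

Entropy H = −Σ p log₂ p ≈ 2.7477 bits.
Huffman merges: 89/1000+99/1000→47/250; 127/1000+129/1000→32/125; 79/500+47/250→173/500; 49/250+101/500→199/500; 32/125+173/500→301/500; 199/500+301/500→1. L = 279/100 ≈ 2.7900.
Efficiency = H/L = 2.7477/2.7900 = 98.5%.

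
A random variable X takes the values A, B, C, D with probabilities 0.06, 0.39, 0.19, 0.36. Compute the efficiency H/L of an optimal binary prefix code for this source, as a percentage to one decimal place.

94.6%

Entropy H = −Σ p log₂ p ≈ 1.7592 bits.
Huffman merges: 3/50+19/100→1/4; 1/4+9/25→61/100; 39/100+61/100→1. L = 93/50 ≈ 1.8600.
Efficiency = H/L = 1.7592/1.8600 = 94.6%.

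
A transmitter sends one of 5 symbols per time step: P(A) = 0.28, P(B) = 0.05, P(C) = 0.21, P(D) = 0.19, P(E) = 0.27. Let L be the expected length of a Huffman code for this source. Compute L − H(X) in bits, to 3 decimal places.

Entropy H = −Σ p log₂ p ≈ 2.1684 bits.
Huffman merges: 1/20+19/100→6/25; 21/100+6/25→9/20; 27/100+7/25→11/20; 9/20+11/20→1. L = 56/25 ≈ 2.2400.
L − H = 2.2400 − 2.1684 = 0.072 bits.

0.072 bits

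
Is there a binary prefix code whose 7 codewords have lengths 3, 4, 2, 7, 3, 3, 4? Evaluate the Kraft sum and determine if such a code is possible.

0.7578125; yes

With common denominator 2^7 = 128: Σ 2^(−ℓᵢ) = 16/128 + 8/128 + 32/128 + 1/128 + 16/128 + 16/128 + 8/128 = 97/128 = 0.7578125.
Kraft's inequality requires Σ ≤ 1; here Σ = 0.7578125 ≤ 1, so such a prefix code exists.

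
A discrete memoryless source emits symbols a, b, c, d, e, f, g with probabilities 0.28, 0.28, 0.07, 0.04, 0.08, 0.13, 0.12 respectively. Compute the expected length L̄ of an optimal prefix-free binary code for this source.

Repeatedly combine the two least-probable nodes; the expected code length is the sum of the merged weights.
merge 1/25 + 7/100 → 11/100
merge 2/25 + 11/100 → 19/100
merge 3/25 + 13/100 → 1/4
merge 19/100 + 1/4 → 11/25
merge 7/25 + 7/25 → 14/25
merge 11/25 + 14/25 → 1
L = 11/100 + 19/100 + 1/4 + 11/25 + 14/25 + 1 = 51/20 = 2.55 bits/symbol.

2.55 bits/symbol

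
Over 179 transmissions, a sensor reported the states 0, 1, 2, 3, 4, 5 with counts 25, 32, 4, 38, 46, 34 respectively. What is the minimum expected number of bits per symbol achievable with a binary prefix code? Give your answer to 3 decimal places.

Probabilities are the counts divided by 179.
Repeatedly combine the two least-probable nodes; the expected code length is the sum of the merged weights.
merge 4/179 + 25/179 → 29/179
merge 29/179 + 32/179 → 61/179
merge 34/179 + 38/179 → 72/179
merge 46/179 + 61/179 → 107/179
merge 72/179 + 107/179 → 1
L = 29/179 + 61/179 + 72/179 + 107/179 + 1 = 448/179 ≈ 2.503 bits/symbol.

2.503 bits/symbol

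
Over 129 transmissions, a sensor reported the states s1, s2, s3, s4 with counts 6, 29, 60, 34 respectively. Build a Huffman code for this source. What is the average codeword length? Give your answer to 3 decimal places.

Probabilities are the counts divided by 129.
Repeatedly combine the two least-probable nodes; the expected code length is the sum of the merged weights.
merge 2/43 + 29/129 → 35/129
merge 34/129 + 35/129 → 23/43
merge 20/43 + 23/43 → 1
L = 35/129 + 23/43 + 1 = 233/129 ≈ 1.806 bits/symbol.

1.806 bits/symbol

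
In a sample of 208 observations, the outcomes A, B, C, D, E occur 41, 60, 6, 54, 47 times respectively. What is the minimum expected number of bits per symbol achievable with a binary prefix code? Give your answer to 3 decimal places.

2.226 bits/symbol

Probabilities are the counts divided by 208.
Repeatedly combine the two least-probable nodes; the expected code length is the sum of the merged weights.
merge 3/104 + 41/208 → 47/208
merge 47/208 + 47/208 → 47/104
merge 27/104 + 15/52 → 57/104
merge 47/104 + 57/104 → 1
L = 47/208 + 47/104 + 57/104 + 1 = 463/208 ≈ 2.226 bits/symbol.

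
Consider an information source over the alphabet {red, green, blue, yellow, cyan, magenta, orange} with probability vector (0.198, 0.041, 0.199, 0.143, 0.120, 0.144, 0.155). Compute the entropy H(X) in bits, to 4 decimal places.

H = −Σ pᵢ log₂ pᵢ.
−0.198·log₂(0.198) = 0.4626
−0.041·log₂(0.041) = 0.1889
−0.199·log₂(0.199) = 0.4635
−0.143·log₂(0.143) = 0.4012
−0.120·log₂(0.120) = 0.3671
−0.144·log₂(0.144) = 0.4026
−0.155·log₂(0.155) = 0.4169
Sum ≈ 2.7029 → 2.7029 bits.

2.7029 bits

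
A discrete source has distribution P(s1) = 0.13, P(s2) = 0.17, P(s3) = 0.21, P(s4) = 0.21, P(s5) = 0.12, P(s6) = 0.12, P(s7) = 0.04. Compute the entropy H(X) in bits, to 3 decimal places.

2.683 bits

H = −Σ pᵢ log₂ pᵢ.
−0.13·log₂(0.13) = 0.3826
−0.17·log₂(0.17) = 0.4346
−0.21·log₂(0.21) = 0.4728
−0.21·log₂(0.21) = 0.4728
−0.12·log₂(0.12) = 0.3671
−0.12·log₂(0.12) = 0.3671
−0.04·log₂(0.04) = 0.1858
Sum ≈ 2.6828 → 2.683 bits.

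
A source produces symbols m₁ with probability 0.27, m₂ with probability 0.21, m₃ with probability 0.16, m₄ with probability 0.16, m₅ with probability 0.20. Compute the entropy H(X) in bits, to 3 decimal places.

H = −Σ pᵢ log₂ pᵢ.
−0.27·log₂(0.27) = 0.5100
−0.21·log₂(0.21) = 0.4728
−0.16·log₂(0.16) = 0.4230
−0.16·log₂(0.16) = 0.4230
−0.20·log₂(0.20) = 0.4644
Sum ≈ 2.2933 → 2.293 bits.

2.293 bits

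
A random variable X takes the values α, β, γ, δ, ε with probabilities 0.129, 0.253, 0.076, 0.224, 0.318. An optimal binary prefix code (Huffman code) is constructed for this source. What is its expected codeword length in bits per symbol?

2.205 bits/symbol

Repeatedly combine the two least-probable nodes; the expected code length is the sum of the merged weights.
merge 19/250 + 129/1000 → 41/200
merge 41/200 + 28/125 → 429/1000
merge 253/1000 + 159/500 → 571/1000
merge 429/1000 + 571/1000 → 1
L = 41/200 + 429/1000 + 571/1000 + 1 = 441/200 = 2.205 bits/symbol.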